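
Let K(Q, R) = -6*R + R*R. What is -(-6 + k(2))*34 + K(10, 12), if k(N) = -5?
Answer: 446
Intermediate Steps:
K(Q, R) = R**2 - 6*R (K(Q, R) = -6*R + R**2 = R**2 - 6*R)
-(-6 + k(2))*34 + K(10, 12) = -(-6 - 5)*34 + 12*(-6 + 12) = -1*(-11)*34 + 12*6 = 11*34 + 72 = 374 + 72 = 446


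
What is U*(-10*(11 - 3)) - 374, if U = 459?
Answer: -37094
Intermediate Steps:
U*(-10*(11 - 3)) - 374 = 459*(-10*(11 - 3)) - 374 = 459*(-10*8) - 374 = 459*(-80) - 374 = -36720 - 374 = -37094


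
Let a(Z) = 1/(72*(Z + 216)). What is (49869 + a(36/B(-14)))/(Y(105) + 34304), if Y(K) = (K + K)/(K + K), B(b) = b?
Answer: 5364308599/3690120240 ≈ 1.4537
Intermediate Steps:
Y(K) = 1 (Y(K) = (2*K)/((2*K)) = (2*K)*(1/(2*K)) = 1)
a(Z) = 1/(15552 + 72*Z) (a(Z) = 1/(72*(216 + Z)) = 1/(15552 + 72*Z))
(49869 + a(36/B(-14)))/(Y(105) + 34304) = (49869 + 1/(72*(216 + 36/(-14))))/(1 + 34304) = (49869 + 1/(72*(216 + 36*(-1/14))))/34305 = (49869 + 1/(72*(216 - 18/7)))*(1/34305) = (49869 + 1/(72*(1494/7)))*(1/34305) = (49869 + (1/72)*(7/1494))*(1/34305) = (49869 + 7/107568)*(1/34305) = (5364308599/107568)*(1/34305) = 5364308599/3690120240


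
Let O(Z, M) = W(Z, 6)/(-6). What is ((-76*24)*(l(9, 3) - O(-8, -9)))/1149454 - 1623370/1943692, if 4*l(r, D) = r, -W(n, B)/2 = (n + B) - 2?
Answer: -469673277723/558546136042 ≈ -0.84089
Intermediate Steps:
W(n, B) = 4 - 2*B - 2*n (W(n, B) = -2*((n + B) - 2) = -2*((B + n) - 2) = -2*(-2 + B + n) = 4 - 2*B - 2*n)
l(r, D) = r/4
O(Z, M) = 4/3 + Z/3 (O(Z, M) = (4 - 2*6 - 2*Z)/(-6) = (4 - 12 - 2*Z)*(-⅙) = (-8 - 2*Z)*(-⅙) = 4/3 + Z/3)
((-76*24)*(l(9, 3) - O(-8, -9)))/1149454 - 1623370/1943692 = ((-76*24)*((¼)*9 - (4/3 + (⅓)*(-8))))/1149454 - 1623370/1943692 = -1824*(9/4 - (4/3 - 8/3))*(1/1149454) - 1623370*1/1943692 = -1824*(9/4 - 1*(-4/3))*(1/1149454) - 811685/971846 = -1824*(9/4 + 4/3)*(1/1149454) - 811685/971846 = -1824*43/12*(1/1149454) - 811685/971846 = -6536*1/1149454 - 811685/971846 = -3268/574727 - 811685/971846 = -469673277723/558546136042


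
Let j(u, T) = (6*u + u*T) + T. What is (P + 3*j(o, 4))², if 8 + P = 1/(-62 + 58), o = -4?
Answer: 216225/16 ≈ 13514.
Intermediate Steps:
j(u, T) = T + 6*u + T*u (j(u, T) = (6*u + T*u) + T = T + 6*u + T*u)
P = -33/4 (P = -8 + 1/(-62 + 58) = -8 + 1/(-4) = -8 - ¼ = -33/4 ≈ -8.2500)
(P + 3*j(o, 4))² = (-33/4 + 3*(4 + 6*(-4) + 4*(-4)))² = (-33/4 + 3*(4 - 24 - 16))² = (-33/4 + 3*(-36))² = (-33/4 - 108)² = (-465/4)² = 216225/16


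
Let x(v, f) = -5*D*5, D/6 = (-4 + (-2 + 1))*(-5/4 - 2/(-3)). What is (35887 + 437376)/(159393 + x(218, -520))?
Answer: 946526/317911 ≈ 2.9773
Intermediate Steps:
D = 35/2 (D = 6*((-4 + (-2 + 1))*(-5/4 - 2/(-3))) = 6*((-4 - 1)*(-5*¼ - 2*(-⅓))) = 6*(-5*(-5/4 + ⅔)) = 6*(-5*(-7/12)) = 6*(35/12) = 35/2 ≈ 17.500)
x(v, f) = -875/2 (x(v, f) = -5*35/2*5 = -175/2*5 = -875/2)
(35887 + 437376)/(159393 + x(218, -520)) = (35887 + 437376)/(159393 - 875/2) = 473263/(317911/2) = 473263*(2/317911) = 946526/317911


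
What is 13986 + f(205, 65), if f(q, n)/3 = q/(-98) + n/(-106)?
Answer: 36300567/2597 ≈ 13978.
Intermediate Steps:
f(q, n) = -3*q/98 - 3*n/106 (f(q, n) = 3*(q/(-98) + n/(-106)) = 3*(q*(-1/98) + n*(-1/106)) = 3*(-q/98 - n/106) = -3*q/98 - 3*n/106)
13986 + f(205, 65) = 13986 + (-3/98*205 - 3/106*65) = 13986 + (-615/98 - 195/106) = 13986 - 21075/2597 = 36300567/2597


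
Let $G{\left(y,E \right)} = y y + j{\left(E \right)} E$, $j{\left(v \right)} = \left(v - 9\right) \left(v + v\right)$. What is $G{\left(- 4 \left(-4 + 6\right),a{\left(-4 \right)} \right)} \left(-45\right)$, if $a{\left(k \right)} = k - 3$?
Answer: $67680$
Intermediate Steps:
$j{\left(v \right)} = 2 v \left(-9 + v\right)$ ($j{\left(v \right)} = \left(-9 + v\right) 2 v = 2 v \left(-9 + v\right)$)
$a{\left(k \right)} = -3 + k$ ($a{\left(k \right)} = k - 3 = -3 + k$)
$G{\left(y,E \right)} = y^{2} + 2 E^{2} \left(-9 + E\right)$ ($G{\left(y,E \right)} = y y + 2 E \left(-9 + E\right) E = y^{2} + 2 E^{2} \left(-9 + E\right)$)
$G{\left(- 4 \left(-4 + 6\right),a{\left(-4 \right)} \right)} \left(-45\right) = \left(\left(- 4 \left(-4 + 6\right)\right)^{2} + 2 \left(-3 - 4\right)^{2} \left(-9 - 7\right)\right) \left(-45\right) = \left(\left(\left(-4\right) 2\right)^{2} + 2 \left(-7\right)^{2} \left(-9 - 7\right)\right) \left(-45\right) = \left(\left(-8\right)^{2} + 2 \cdot 49 \left(-16\right)\right) \left(-45\right) = \left(64 - 1568\right) \left(-45\right) = \left(-1504\right) \left(-45\right) = 67680$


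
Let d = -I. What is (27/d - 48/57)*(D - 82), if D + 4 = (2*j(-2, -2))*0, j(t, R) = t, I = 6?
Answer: 8729/19 ≈ 459.42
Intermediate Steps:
d = -6 (d = -1*6 = -6)
D = -4 (D = -4 + (2*(-2))*0 = -4 - 4*0 = -4 + 0 = -4)
(27/d - 48/57)*(D - 82) = (27/(-6) - 48/57)*(-4 - 82) = (27*(-⅙) - 48*1/57)*(-86) = (-9/2 - 16/19)*(-86) = -203/38*(-86) = 8729/19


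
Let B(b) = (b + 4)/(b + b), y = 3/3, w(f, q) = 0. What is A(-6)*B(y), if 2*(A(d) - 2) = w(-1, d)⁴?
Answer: 5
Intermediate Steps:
y = 1 (y = 3*(⅓) = 1)
B(b) = (4 + b)/(2*b) (B(b) = (4 + b)/((2*b)) = (4 + b)*(1/(2*b)) = (4 + b)/(2*b))
A(d) = 2 (A(d) = 2 + (½)*0⁴ = 2 + (½)*0 = 2 + 0 = 2)
A(-6)*B(y) = 2*((½)*(4 + 1)/1) = 2*((½)*1*5) = 2*(5/2) = 5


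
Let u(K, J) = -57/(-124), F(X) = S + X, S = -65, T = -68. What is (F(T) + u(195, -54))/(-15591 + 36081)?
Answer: -3287/508152 ≈ -0.0064685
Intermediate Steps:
F(X) = -65 + X
u(K, J) = 57/124 (u(K, J) = -57*(-1/124) = 57/124)
(F(T) + u(195, -54))/(-15591 + 36081) = ((-65 - 68) + 57/124)/(-15591 + 36081) = (-133 + 57/124)/20490 = -16435/124*1/20490 = -3287/508152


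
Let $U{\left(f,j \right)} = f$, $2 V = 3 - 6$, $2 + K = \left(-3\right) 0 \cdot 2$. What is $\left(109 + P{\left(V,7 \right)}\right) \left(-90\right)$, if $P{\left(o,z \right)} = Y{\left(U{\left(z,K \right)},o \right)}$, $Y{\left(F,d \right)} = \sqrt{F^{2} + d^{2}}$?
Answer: $-9810 - 45 \sqrt{205} \approx -10454.0$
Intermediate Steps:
$K = -2$ ($K = -2 + \left(-3\right) 0 \cdot 2 = -2 + 0 \cdot 2 = -2 + 0 = -2$)
$V = - \frac{3}{2}$ ($V = \frac{3 - 6}{2} = \frac{1}{2} \left(-3\right) = - \frac{3}{2} \approx -1.5$)
$P{\left(o,z \right)} = \sqrt{o^{2} + z^{2}}$ ($P{\left(o,z \right)} = \sqrt{z^{2} + o^{2}} = \sqrt{o^{2} + z^{2}}$)
$\left(109 + P{\left(V,7 \right)}\right) \left(-90\right) = \left(109 + \sqrt{\left(- \frac{3}{2}\right)^{2} + 7^{2}}\right) \left(-90\right) = \left(109 + \sqrt{\frac{9}{4} + 49}\right) \left(-90\right) = \left(109 + \sqrt{\frac{205}{4}}\right) \left(-90\right) = \left(109 + \frac{\sqrt{205}}{2}\right) \left(-90\right) = -9810 - 45 \sqrt{205}$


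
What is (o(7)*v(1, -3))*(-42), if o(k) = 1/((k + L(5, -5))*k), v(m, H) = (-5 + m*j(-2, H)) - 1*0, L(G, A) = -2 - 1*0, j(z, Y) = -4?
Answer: 54/5 ≈ 10.800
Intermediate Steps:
L(G, A) = -2 (L(G, A) = -2 + 0 = -2)
v(m, H) = -5 - 4*m (v(m, H) = (-5 + m*(-4)) - 1*0 = (-5 - 4*m) + 0 = -5 - 4*m)
o(k) = 1/(k*(-2 + k)) (o(k) = 1/((k - 2)*k) = 1/((-2 + k)*k) = 1/(k*(-2 + k)))
(o(7)*v(1, -3))*(-42) = ((1/(7*(-2 + 7)))*(-5 - 4*1))*(-42) = (((⅐)/5)*(-5 - 4))*(-42) = (((⅐)*(⅕))*(-9))*(-42) = ((1/35)*(-9))*(-42) = -9/35*(-42) = 54/5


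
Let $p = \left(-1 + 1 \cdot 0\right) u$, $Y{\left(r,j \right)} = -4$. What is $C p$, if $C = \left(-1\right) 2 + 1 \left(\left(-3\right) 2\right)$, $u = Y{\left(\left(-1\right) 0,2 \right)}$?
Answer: $-32$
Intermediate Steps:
$u = -4$
$C = -8$ ($C = -2 + 1 \left(-6\right) = -2 - 6 = -8$)
$p = 4$ ($p = \left(-1 + 1 \cdot 0\right) \left(-4\right) = \left(-1 + 0\right) \left(-4\right) = \left(-1\right) \left(-4\right) = 4$)
$C p = \left(-8\right) 4 = -32$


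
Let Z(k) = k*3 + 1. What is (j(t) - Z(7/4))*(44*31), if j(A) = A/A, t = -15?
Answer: -7161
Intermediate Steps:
j(A) = 1
Z(k) = 1 + 3*k (Z(k) = 3*k + 1 = 1 + 3*k)
(j(t) - Z(7/4))*(44*31) = (1 - (1 + 3*(7/4)))*(44*31) = (1 - (1 + 3*(7*(1/4))))*1364 = (1 - (1 + 3*(7/4)))*1364 = (1 - (1 + 21/4))*1364 = (1 - 1*25/4)*1364 = (1 - 25/4)*1364 = -21/4*1364 = -7161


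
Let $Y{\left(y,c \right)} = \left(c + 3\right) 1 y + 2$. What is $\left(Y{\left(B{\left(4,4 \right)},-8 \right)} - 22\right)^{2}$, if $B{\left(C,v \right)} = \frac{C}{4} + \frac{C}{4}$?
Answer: $900$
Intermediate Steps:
$B{\left(C,v \right)} = \frac{C}{2}$ ($B{\left(C,v \right)} = C \frac{1}{4} + C \frac{1}{4} = \frac{C}{4} + \frac{C}{4} = \frac{C}{2}$)
$Y{\left(y,c \right)} = 2 + y \left(3 + c\right)$ ($Y{\left(y,c \right)} = \left(3 + c\right) 1 y + 2 = \left(3 + c\right) y + 2 = y \left(3 + c\right) + 2 = 2 + y \left(3 + c\right)$)
$\left(Y{\left(B{\left(4,4 \right)},-8 \right)} - 22\right)^{2} = \left(\left(2 + 3 \cdot \frac{1}{2} \cdot 4 - 8 \cdot \frac{1}{2} \cdot 4\right) - 22\right)^{2} = \left(\left(2 + 3 \cdot 2 - 16\right) - 22\right)^{2} = \left(\left(2 + 6 - 16\right) - 22\right)^{2} = \left(-8 - 22\right)^{2} = \left(-30\right)^{2} = 900$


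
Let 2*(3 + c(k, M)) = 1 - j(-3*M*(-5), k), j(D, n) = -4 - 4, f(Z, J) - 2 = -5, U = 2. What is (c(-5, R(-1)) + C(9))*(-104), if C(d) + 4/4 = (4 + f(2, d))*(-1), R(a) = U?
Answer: 52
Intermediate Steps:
f(Z, J) = -3 (f(Z, J) = 2 - 5 = -3)
j(D, n) = -8
R(a) = 2
c(k, M) = 3/2 (c(k, M) = -3 + (1 - 1*(-8))/2 = -3 + (1 + 8)/2 = -3 + (½)*9 = -3 + 9/2 = 3/2)
C(d) = -2 (C(d) = -1 + (4 - 3)*(-1) = -1 + 1*(-1) = -1 - 1 = -2)
(c(-5, R(-1)) + C(9))*(-104) = (3/2 - 2)*(-104) = -½*(-104) = 52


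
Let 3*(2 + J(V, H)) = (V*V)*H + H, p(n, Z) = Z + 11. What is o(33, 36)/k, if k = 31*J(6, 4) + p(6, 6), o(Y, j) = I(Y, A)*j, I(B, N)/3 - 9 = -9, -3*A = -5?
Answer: 0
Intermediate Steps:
p(n, Z) = 11 + Z
A = 5/3 (A = -⅓*(-5) = 5/3 ≈ 1.6667)
I(B, N) = 0 (I(B, N) = 27 + 3*(-9) = 27 - 27 = 0)
J(V, H) = -2 + H/3 + H*V²/3 (J(V, H) = -2 + ((V*V)*H + H)/3 = -2 + (V²*H + H)/3 = -2 + (H*V² + H)/3 = -2 + (H + H*V²)/3 = -2 + (H/3 + H*V²/3) = -2 + H/3 + H*V²/3)
o(Y, j) = 0 (o(Y, j) = 0*j = 0)
k = 4453/3 (k = 31*(-2 + (⅓)*4 + (⅓)*4*6²) + (11 + 6) = 31*(-2 + 4/3 + (⅓)*4*36) + 17 = 31*(-2 + 4/3 + 48) + 17 = 31*(142/3) + 17 = 4402/3 + 17 = 4453/3 ≈ 1484.3)
o(33, 36)/k = 0/(4453/3) = 0*(3/4453) = 0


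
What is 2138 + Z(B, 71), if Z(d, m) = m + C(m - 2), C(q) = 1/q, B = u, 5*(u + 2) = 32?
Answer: 152422/69 ≈ 2209.0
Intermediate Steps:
u = 22/5 (u = -2 + (1/5)*32 = -2 + 32/5 = 22/5 ≈ 4.4000)
B = 22/5 ≈ 4.4000
Z(d, m) = m + 1/(-2 + m) (Z(d, m) = m + 1/(m - 2) = m + 1/(-2 + m))
2138 + Z(B, 71) = 2138 + (1 + 71*(-2 + 71))/(-2 + 71) = 2138 + (1 + 71*69)/69 = 2138 + (1 + 4899)/69 = 2138 + (1/69)*4900 = 2138 + 4900/69 = 152422/69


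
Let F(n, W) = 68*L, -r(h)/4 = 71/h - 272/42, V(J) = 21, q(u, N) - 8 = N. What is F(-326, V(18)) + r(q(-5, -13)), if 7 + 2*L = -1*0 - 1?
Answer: -19876/105 ≈ -189.30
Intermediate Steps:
q(u, N) = 8 + N
L = -4 (L = -7/2 + (-1*0 - 1)/2 = -7/2 + (0 - 1)/2 = -7/2 + (½)*(-1) = -7/2 - ½ = -4)
r(h) = 544/21 - 284/h (r(h) = -4*(71/h - 272/42) = -4*(71/h - 272*1/42) = -4*(71/h - 136/21) = -4*(-136/21 + 71/h) = 544/21 - 284/h)
F(n, W) = -272 (F(n, W) = 68*(-4) = -272)
F(-326, V(18)) + r(q(-5, -13)) = -272 + (544/21 - 284/(8 - 13)) = -272 + (544/21 - 284/(-5)) = -272 + (544/21 - 284*(-⅕)) = -272 + (544/21 + 284/5) = -272 + 8684/105 = -19876/105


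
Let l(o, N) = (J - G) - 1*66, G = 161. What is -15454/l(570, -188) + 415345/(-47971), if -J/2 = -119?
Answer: -9687177/6853 ≈ -1413.6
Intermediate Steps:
J = 238 (J = -2*(-119) = 238)
l(o, N) = 11 (l(o, N) = (238 - 1*161) - 1*66 = (238 - 161) - 66 = 77 - 66 = 11)
-15454/l(570, -188) + 415345/(-47971) = -15454/11 + 415345/(-47971) = -15454*1/11 + 415345*(-1/47971) = -15454/11 - 59335/6853 = -9687177/6853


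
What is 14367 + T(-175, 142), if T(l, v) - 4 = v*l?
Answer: -10479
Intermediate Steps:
T(l, v) = 4 + l*v (T(l, v) = 4 + v*l = 4 + l*v)
14367 + T(-175, 142) = 14367 + (4 - 175*142) = 14367 + (4 - 24850) = 14367 - 24846 = -10479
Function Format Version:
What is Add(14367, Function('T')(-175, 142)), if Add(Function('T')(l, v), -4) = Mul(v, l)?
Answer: -10479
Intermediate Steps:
Function('T')(l, v) = Add(4, Mul(l, v)) (Function('T')(l, v) = Add(4, Mul(v, l)) = Add(4, Mul(l, v)))
Add(14367, Function('T')(-175, 142)) = Add(14367, Add(4, Mul(-175, 142))) = Add(14367, Add(4, -24850)) = Add(14367, -24846) = -10479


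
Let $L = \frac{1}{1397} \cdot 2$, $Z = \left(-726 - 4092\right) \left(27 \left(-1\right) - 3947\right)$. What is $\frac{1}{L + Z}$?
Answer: $\frac{1397}{26747984606} \approx 5.2228 \cdot 10^{-8}$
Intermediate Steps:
$Z = 19146732$ ($Z = - 4818 \left(-27 - 3947\right) = \left(-4818\right) \left(-3974\right) = 19146732$)
$L = \frac{2}{1397}$ ($L = \frac{1}{1397} \cdot 2 = \frac{2}{1397} \approx 0.0014316$)
$\frac{1}{L + Z} = \frac{1}{\frac{2}{1397} + 19146732} = \frac{1}{\frac{26747984606}{1397}} = \frac{1397}{26747984606}$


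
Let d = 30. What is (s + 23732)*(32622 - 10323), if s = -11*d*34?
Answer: 279005088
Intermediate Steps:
s = -11220 (s = -11*30*34 = -330*34 = -11220)
(s + 23732)*(32622 - 10323) = (-11220 + 23732)*(32622 - 10323) = 12512*22299 = 279005088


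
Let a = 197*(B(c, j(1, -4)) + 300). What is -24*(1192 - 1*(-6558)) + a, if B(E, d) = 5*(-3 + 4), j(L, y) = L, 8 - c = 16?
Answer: -125915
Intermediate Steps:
c = -8 (c = 8 - 1*16 = 8 - 16 = -8)
B(E, d) = 5 (B(E, d) = 5*1 = 5)
a = 60085 (a = 197*(5 + 300) = 197*305 = 60085)
-24*(1192 - 1*(-6558)) + a = -24*(1192 - 1*(-6558)) + 60085 = -24*(1192 + 6558) + 60085 = -24*7750 + 60085 = -186000 + 60085 = -125915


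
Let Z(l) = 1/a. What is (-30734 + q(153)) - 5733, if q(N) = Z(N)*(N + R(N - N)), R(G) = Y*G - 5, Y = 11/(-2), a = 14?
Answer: -255195/7 ≈ -36456.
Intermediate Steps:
Y = -11/2 (Y = 11*(-½) = -11/2 ≈ -5.5000)
R(G) = -5 - 11*G/2 (R(G) = -11*G/2 - 5 = -5 - 11*G/2)
Z(l) = 1/14
q(N) = -5/14 + N/14 (q(N) = (N + (-5 - 11*(N - N)/2))/14 = (N + (-5 - 11/2*0))/14 = (N + (-5 + 0))/14 = (N - 5)/14 = (-5 + N)/14 = -5/14 + N/14)
(-30734 + q(153)) - 5733 = (-30734 + (-5/14 + (1/14)*153)) - 5733 = (-30734 + (-5/14 + 153/14)) - 5733 = (-30734 + 74/7) - 5733 = -215064/7 - 5733 = -255195/7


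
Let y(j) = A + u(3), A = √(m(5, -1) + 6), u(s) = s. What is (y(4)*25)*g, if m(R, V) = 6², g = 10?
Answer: 750 + 250*√42 ≈ 2370.2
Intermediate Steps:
m(R, V) = 36
A = √42 (A = √(36 + 6) = √42 ≈ 6.4807)
y(j) = 3 + √42 (y(j) = √42 + 3 = 3 + √42)
(y(4)*25)*g = ((3 + √42)*25)*10 = (75 + 25*√42)*10 = 750 + 250*√42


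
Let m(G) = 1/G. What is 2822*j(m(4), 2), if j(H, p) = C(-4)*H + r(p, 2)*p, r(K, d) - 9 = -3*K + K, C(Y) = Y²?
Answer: 39508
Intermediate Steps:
r(K, d) = 9 - 2*K (r(K, d) = 9 + (-3*K + K) = 9 - 2*K)
j(H, p) = 16*H + p*(9 - 2*p) (j(H, p) = (-4)²*H + (9 - 2*p)*p = 16*H + p*(9 - 2*p))
2822*j(m(4), 2) = 2822*(16/4 - 1*2*(-9 + 2*2)) = 2822*(16*(¼) - 1*2*(-9 + 4)) = 2822*(4 - 1*2*(-5)) = 2822*(4 + 10) = 2822*14 = 39508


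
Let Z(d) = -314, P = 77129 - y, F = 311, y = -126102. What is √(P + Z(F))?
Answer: 11*√1677 ≈ 450.46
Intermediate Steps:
P = 203231 (P = 77129 - 1*(-126102) = 77129 + 126102 = 203231)
√(P + Z(F)) = √(203231 - 314) = √202917 = 11*√1677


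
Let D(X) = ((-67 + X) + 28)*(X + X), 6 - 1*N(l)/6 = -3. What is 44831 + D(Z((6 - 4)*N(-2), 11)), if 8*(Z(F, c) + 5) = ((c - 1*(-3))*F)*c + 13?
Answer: 271979857/32 ≈ 8.4994e+6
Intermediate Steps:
N(l) = 54 (N(l) = 36 - 6*(-3) = 36 + 18 = 54)
Z(F, c) = -27/8 + F*c*(3 + c)/8 (Z(F, c) = -5 + (((c - 1*(-3))*F)*c + 13)/8 = -5 + (((c + 3)*F)*c + 13)/8 = -5 + (((3 + c)*F)*c + 13)/8 = -5 + ((F*(3 + c))*c + 13)/8 = -5 + (F*c*(3 + c) + 13)/8 = -5 + (13 + F*c*(3 + c))/8 = -5 + (13/8 + F*c*(3 + c)/8) = -27/8 + F*c*(3 + c)/8)
D(X) = 2*X*(-39 + X) (D(X) = (-39 + X)*(2*X) = 2*X*(-39 + X))
44831 + D(Z((6 - 4)*N(-2), 11)) = 44831 + 2*(-27/8 + (⅛)*((6 - 4)*54)*11² + (3/8)*((6 - 4)*54)*11)*(-39 + (-27/8 + (⅛)*((6 - 4)*54)*11² + (3/8)*((6 - 4)*54)*11)) = 44831 + 2*(-27/8 + (⅛)*(2*54)*121 + (3/8)*(2*54)*11)*(-39 + (-27/8 + (⅛)*(2*54)*121 + (3/8)*(2*54)*11)) = 44831 + 2*(-27/8 + (⅛)*108*121 + (3/8)*108*11)*(-39 + (-27/8 + (⅛)*108*121 + (3/8)*108*11)) = 44831 + 2*(-27/8 + 3267/2 + 891/2)*(-39 + (-27/8 + 3267/2 + 891/2)) = 44831 + 2*(16605/8)*(-39 + 16605/8) = 44831 + 2*(16605/8)*(16293/8) = 44831 + 270545265/32 = 271979857/32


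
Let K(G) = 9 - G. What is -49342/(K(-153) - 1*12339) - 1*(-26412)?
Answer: 321668266/12177 ≈ 26416.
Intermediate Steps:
-49342/(K(-153) - 1*12339) - 1*(-26412) = -49342/((9 - 1*(-153)) - 1*12339) - 1*(-26412) = -49342/((9 + 153) - 12339) + 26412 = -49342/(162 - 12339) + 26412 = -49342/(-12177) + 26412 = -49342*(-1/12177) + 26412 = 49342/12177 + 26412 = 321668266/12177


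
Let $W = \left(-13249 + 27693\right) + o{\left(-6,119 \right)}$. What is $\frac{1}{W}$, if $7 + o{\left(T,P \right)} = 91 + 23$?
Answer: $\frac{1}{14551} \approx 6.8724 \cdot 10^{-5}$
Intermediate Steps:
$o{\left(T,P \right)} = 107$ ($o{\left(T,P \right)} = -7 + \left(91 + 23\right) = -7 + 114 = 107$)
$W = 14551$ ($W = \left(-13249 + 27693\right) + 107 = 14444 + 107 = 14551$)
$\frac{1}{W} = \frac{1}{14551}$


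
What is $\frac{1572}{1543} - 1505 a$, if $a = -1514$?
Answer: $\frac{3515835082}{1543} \approx 2.2786 \cdot 10^{6}$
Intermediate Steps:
$\frac{1572}{1543} - 1505 a = \frac{1572}{1543} - -2278570 = 1572 \cdot \frac{1}{1543} + 2278570 = \frac{1572}{1543} + 2278570 = \frac{3515835082}{1543}$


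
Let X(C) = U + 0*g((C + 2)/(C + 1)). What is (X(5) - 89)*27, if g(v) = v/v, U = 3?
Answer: -2322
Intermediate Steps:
g(v) = 1
X(C) = 3 (X(C) = 3 + 0*1 = 3 + 0 = 3)
(X(5) - 89)*27 = (3 - 89)*27 = -86*27 = -2322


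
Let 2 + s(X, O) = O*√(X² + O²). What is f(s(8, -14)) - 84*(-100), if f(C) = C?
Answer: 8398 - 28*√65 ≈ 8172.3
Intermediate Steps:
s(X, O) = -2 + O*√(O² + X²) (s(X, O) = -2 + O*√(X² + O²) = -2 + O*√(O² + X²))
f(s(8, -14)) - 84*(-100) = (-2 - 14*√((-14)² + 8²)) - 84*(-100) = (-2 - 14*√(196 + 64)) - 1*(-8400) = (-2 - 28*√65) + 8400 = 8398 - 28*√65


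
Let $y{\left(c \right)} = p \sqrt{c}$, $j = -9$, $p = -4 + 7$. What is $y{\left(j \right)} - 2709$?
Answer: $-2709 + 9 i \approx -2709.0 + 9.0 i$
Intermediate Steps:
$p = 3$
$y{\left(c \right)} = 3 \sqrt{c}$
$y{\left(j \right)} - 2709 = 3 \sqrt{-9} - 2709 = 3 \cdot 3 i - 2709 = 9 i - 2709 = -2709 + 9 i$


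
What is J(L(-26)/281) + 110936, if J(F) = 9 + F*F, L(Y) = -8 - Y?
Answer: 8760328469/78961 ≈ 1.1095e+5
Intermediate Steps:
J(F) = 9 + F**2
J(L(-26)/281) + 110936 = (9 + ((-8 - 1*(-26))/281)**2) + 110936 = (9 + ((-8 + 26)*(1/281))**2) + 110936 = (9 + (18*(1/281))**2) + 110936 = (9 + (18/281)**2) + 110936 = (9 + 324/78961) + 110936 = 710973/78961 + 110936 = 8760328469/78961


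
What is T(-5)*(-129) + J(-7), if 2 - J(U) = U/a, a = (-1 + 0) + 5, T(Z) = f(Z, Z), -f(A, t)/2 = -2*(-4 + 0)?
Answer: 8271/4 ≈ 2067.8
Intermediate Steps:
f(A, t) = -16 (f(A, t) = -(-4)*(-4 + 0) = -(-4)*(-4) = -2*8 = -16)
T(Z) = -16
a = 4 (a = -1 + 5 = 4)
J(U) = 2 - U/4
T(-5)*(-129) + J(-7) = -16*(-129) + (2 - 1/4*(-7)) = 2064 + (2 + 7/4) = 2064 + 15/4 = 8271/4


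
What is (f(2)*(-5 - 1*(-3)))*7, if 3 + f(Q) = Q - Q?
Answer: 42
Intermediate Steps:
f(Q) = -3 (f(Q) = -3 + (Q - Q) = -3 + 0 = -3)
(f(2)*(-5 - 1*(-3)))*7 = -3*(-5 - 1*(-3))*7 = -3*(-5 + 3)*7 = -3*(-2)*7 = 6*7 = 42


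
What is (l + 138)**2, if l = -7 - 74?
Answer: 3249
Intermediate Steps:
l = -81
(l + 138)**2 = (-81 + 138)**2 = 57**2 = 3249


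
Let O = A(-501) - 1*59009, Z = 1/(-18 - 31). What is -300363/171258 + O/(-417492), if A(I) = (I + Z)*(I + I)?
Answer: -1643694765871/583907233644 ≈ -2.8150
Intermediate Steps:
Z = -1/49 (Z = 1/(-49) = -1/49 ≈ -0.020408)
A(I) = 2*I*(-1/49 + I) (A(I) = (I - 1/49)*(I + I) = (-1/49 + I)*(2*I) = 2*I*(-1/49 + I))
O = 21707659/49 (O = (2/49)*(-501)*(-1 + 49*(-501)) - 1*59009 = (2/49)*(-501)*(-1 - 24549) - 59009 = (2/49)*(-501)*(-24550) - 59009 = 24599100/49 - 59009 = 21707659/49 ≈ 4.4301e+5)
-300363/171258 + O/(-417492) = -300363/171258 + (21707659/49)/(-417492) = -300363*1/171258 + (21707659/49)*(-1/417492) = -100121/57086 - 21707659/20457108 = -1643694765871/583907233644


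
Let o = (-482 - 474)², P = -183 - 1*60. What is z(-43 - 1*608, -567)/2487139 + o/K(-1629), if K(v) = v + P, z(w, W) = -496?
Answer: -142067924851/290995263 ≈ -488.21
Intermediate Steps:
P = -243 (P = -183 - 60 = -243)
o = 913936 (o = (-956)² = 913936)
K(v) = -243 + v (K(v) = v - 243 = -243 + v)
z(-43 - 1*608, -567)/2487139 + o/K(-1629) = -496/2487139 + 913936/(-243 - 1629) = -496*1/2487139 + 913936/(-1872) = -496/2487139 + 913936*(-1/1872) = -496/2487139 - 57121/117 = -142067924851/290995263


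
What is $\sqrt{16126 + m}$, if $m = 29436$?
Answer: $\sqrt{45562} \approx 213.45$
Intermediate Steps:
$\sqrt{16126 + m} = \sqrt{16126 + 29436} = \sqrt{45562}$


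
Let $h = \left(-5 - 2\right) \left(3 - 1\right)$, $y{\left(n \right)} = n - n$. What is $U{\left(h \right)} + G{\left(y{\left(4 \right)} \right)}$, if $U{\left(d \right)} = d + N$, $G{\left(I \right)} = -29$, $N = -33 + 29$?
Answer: $-47$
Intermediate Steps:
$y{\left(n \right)} = 0$
$N = -4$
$h = -14$ ($h = \left(-5 - 2\right) 2 = \left(-7\right) 2 = -14$)
$U{\left(d \right)} = -4 + d$ ($U{\left(d \right)} = d - 4 = -4 + d$)
$U{\left(h \right)} + G{\left(y{\left(4 \right)} \right)} = \left(-4 - 14\right) - 29 = -18 - 29 = -47$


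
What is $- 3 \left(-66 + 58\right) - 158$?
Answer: $-134$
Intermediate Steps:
$- 3 \left(-66 + 58\right) - 158 = \left(-3\right) \left(-8\right) - 158 = 24 - 158 = -134$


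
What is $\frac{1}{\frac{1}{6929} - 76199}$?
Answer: $- \frac{6929}{527982870} \approx -1.3124 \cdot 10^{-5}$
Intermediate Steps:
$\frac{1}{\frac{1}{6929} - 76199} = \frac{1}{- \frac{527982870}{6929}} = - \frac{6929}{527982870}$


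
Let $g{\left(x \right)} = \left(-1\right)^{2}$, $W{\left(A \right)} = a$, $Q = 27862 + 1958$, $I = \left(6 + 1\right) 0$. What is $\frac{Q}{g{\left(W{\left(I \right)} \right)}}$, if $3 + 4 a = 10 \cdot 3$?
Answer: $29820$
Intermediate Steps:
$I = 0$ ($I = 7 \cdot 0 = 0$)
$Q = 29820$
$a = \frac{27}{4}$ ($a = - \frac{3}{4} + \frac{10 \cdot 3}{4} = - \frac{3}{4} + \frac{1}{4} \cdot 30 = - \frac{3}{4} + \frac{15}{2} = \frac{27}{4} \approx 6.75$)
$W{\left(A \right)} = \frac{27}{4}$
$g{\left(x \right)} = 1$
$\frac{Q}{g{\left(W{\left(I \right)} \right)}} = \frac{29820}{1} = 29820 \cdot 1 = 29820$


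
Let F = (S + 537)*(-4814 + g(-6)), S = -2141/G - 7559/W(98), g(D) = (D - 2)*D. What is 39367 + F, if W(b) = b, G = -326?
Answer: -17440903661/7987 ≈ -2.1837e+6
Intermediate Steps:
g(D) = D*(-2 + D) (g(D) = (-2 + D)*D = D*(-2 + D))
S = -563604/7987 (S = -2141/(-326) - 7559/98 = -2141*(-1/326) - 7559*1/98 = 2141/326 - 7559/98 = -563604/7987 ≈ -70.565)
F = -17755327890/7987 (F = (-563604/7987 + 537)*(-4814 - 6*(-2 - 6)) = 3725415*(-4814 - 6*(-8))/7987 = 3725415*(-4814 + 48)/7987 = (3725415/7987)*(-4766) = -17755327890/7987 ≈ -2.2230e+6)
39367 + F = 39367 - 17755327890/7987 = -17440903661/7987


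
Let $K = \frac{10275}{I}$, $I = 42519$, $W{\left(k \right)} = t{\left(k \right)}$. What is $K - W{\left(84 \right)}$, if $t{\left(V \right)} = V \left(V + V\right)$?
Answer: $- \frac{200005951}{14173} \approx -14112.0$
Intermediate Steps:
$t{\left(V \right)} = 2 V^{2}$ ($t{\left(V \right)} = V 2 V = 2 V^{2}$)
$W{\left(k \right)} = 2 k^{2}$
$K = \frac{3425}{14173}$ ($K = \frac{10275}{42519} = 10275 \cdot \frac{1}{42519} = \frac{3425}{14173} \approx 0.24166$)
$K - W{\left(84 \right)} = \frac{3425}{14173} - 2 \cdot 84^{2} = \frac{3425}{14173} - 2 \cdot 7056 = \frac{3425}{14173} - 14112 = - \frac{200005951}{14173}$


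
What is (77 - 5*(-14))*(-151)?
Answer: -22197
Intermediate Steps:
(77 - 5*(-14))*(-151) = (77 + 70)*(-151) = 147*(-151) = -22197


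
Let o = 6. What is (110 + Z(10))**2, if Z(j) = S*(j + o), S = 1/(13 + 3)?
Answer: 12321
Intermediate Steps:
S = 1/16 ≈ 0.062500
Z(j) = 3/8 + j/16 (Z(j) = (j + 6)/16 = (6 + j)/16 = 3/8 + j/16)
(110 + Z(10))**2 = (110 + (3/8 + (1/16)*10))**2 = (110 + (3/8 + 5/8))**2 = (110 + 1)**2 = 111**2 = 12321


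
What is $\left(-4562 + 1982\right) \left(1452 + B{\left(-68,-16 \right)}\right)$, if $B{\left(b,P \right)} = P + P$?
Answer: $-3663600$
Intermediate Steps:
$B{\left(b,P \right)} = 2 P$
$\left(-4562 + 1982\right) \left(1452 + B{\left(-68,-16 \right)}\right) = \left(-4562 + 1982\right) \left(1452 + 2 \left(-16\right)\right) = - 2580 \left(1452 - 32\right) = \left(-2580\right) 1420 = -3663600$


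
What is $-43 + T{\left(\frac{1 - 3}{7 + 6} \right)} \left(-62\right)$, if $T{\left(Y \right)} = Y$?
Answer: $- \frac{435}{13} \approx -33.462$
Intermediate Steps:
$-43 + T{\left(\frac{1 - 3}{7 + 6} \right)} \left(-62\right) = -43 + \frac{1 - 3}{7 + 6} \left(-62\right) = -43 + - \frac{2}{13} \left(-62\right) = -43 + \left(-2\right) \frac{1}{13} \left(-62\right) = -43 - - \frac{124}{13} = -43 + \frac{124}{13} = - \frac{435}{13}$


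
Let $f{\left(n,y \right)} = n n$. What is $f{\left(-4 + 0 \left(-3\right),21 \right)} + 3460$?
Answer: $3476$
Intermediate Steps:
$f{\left(n,y \right)} = n^{2}$
$f{\left(-4 + 0 \left(-3\right),21 \right)} + 3460 = \left(-4 + 0 \left(-3\right)\right)^{2} + 3460 = \left(-4 + 0\right)^{2} + 3460 = \left(-4\right)^{2} + 3460 = 16 + 3460 = 3476$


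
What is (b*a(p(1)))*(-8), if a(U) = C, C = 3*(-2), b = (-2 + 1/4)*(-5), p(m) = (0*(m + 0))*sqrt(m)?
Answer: 420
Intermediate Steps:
p(m) = 0 (p(m) = (0*m)*sqrt(m) = 0*sqrt(m) = 0)
b = 35/4 (b = (-2 + 1/4)*(-5) = -7/4*(-5) = 35/4 ≈ 8.7500)
C = -6
a(U) = -6
(b*a(p(1)))*(-8) = ((35/4)*(-6))*(-8) = -105/2*(-8) = 420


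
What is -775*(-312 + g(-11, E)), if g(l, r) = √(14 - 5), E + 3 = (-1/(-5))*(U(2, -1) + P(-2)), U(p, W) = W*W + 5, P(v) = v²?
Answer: 239475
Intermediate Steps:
U(p, W) = 5 + W² (U(p, W) = W² + 5 = 5 + W²)
E = -1 (E = -3 + (-1/(-5))*((5 + (-1)²) + (-2)²) = -3 + (-1*(-⅕))*((5 + 1) + 4) = -3 + (6 + 4)/5 = -3 + (⅕)*10 = -3 + 2 = -1)
g(l, r) = 3 (g(l, r) = √9 = 3)
-775*(-312 + g(-11, E)) = -775*(-312 + 3) = -775*(-309) = 239475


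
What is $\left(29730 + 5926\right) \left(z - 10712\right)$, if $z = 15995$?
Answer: $188370648$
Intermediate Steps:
$\left(29730 + 5926\right) \left(z - 10712\right) = \left(29730 + 5926\right) \left(15995 - 10712\right) = 35656 \cdot 5283 = 188370648$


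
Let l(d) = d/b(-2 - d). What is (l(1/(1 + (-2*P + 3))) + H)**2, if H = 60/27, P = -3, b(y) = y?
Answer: 18769/3969 ≈ 4.7289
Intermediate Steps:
l(d) = d/(-2 - d)
H = 20/9 (H = 60*(1/27) = 20/9 ≈ 2.2222)
(l(1/(1 + (-2*P + 3))) + H)**2 = (-1/((1 + (-2*(-3) + 3))*(2 + 1/(1 + (-2*(-3) + 3)))) + 20/9)**2 = (-1/((1 + (6 + 3))*(2 + 1/(1 + (6 + 3)))) + 20/9)**2 = (-1/((1 + 9)*(2 + 1/(1 + 9))) + 20/9)**2 = (-1/(10*(2 + 1/10)) + 20/9)**2 = (-1*1/10/(2 + 1/10) + 20/9)**2 = (-1*1/10/21/10 + 20/9)**2 = (-1*1/10*10/21 + 20/9)**2 = (-1/21 + 20/9)**2 = (137/63)**2 = 18769/3969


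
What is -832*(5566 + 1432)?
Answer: -5822336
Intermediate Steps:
-832*(5566 + 1432) = -832*6998 = -5822336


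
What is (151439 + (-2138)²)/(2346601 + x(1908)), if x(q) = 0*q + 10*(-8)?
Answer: 4722483/2346521 ≈ 2.0125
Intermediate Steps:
x(q) = -80 (x(q) = 0 - 80 = -80)
(151439 + (-2138)²)/(2346601 + x(1908)) = (151439 + (-2138)²)/(2346601 - 80) = (151439 + 4571044)/2346521 = 4722483*(1/2346521) = 4722483/2346521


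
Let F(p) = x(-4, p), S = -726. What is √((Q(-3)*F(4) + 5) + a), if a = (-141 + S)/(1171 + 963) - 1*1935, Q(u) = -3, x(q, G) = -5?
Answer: I*√8722675918/2134 ≈ 43.765*I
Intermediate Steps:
F(p) = -5
a = -4130157/2134 (a = (-141 - 726)/(1171 + 963) - 1*1935 = -867/2134 - 1935 = -4130157/2134 ≈ -1935.4)
√((Q(-3)*F(4) + 5) + a) = √((-3*(-5) + 5) - 4130157/2134) = √((15 + 5) - 4130157/2134) = √(20 - 4130157/2134) = √(-4087477/2134) = I*√8722675918/2134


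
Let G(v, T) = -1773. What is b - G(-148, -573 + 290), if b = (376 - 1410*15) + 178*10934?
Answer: 1927251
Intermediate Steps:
b = 1925478 (b = (376 - 470*45) + 1946252 = (376 - 21150) + 1946252 = -20774 + 1946252 = 1925478)
b - G(-148, -573 + 290) = 1925478 - 1*(-1773) = 1925478 + 1773 = 1927251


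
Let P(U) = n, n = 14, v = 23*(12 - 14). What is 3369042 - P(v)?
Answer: 3369028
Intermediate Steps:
v = -46 (v = 23*(-2) = -46)
P(U) = 14
3369042 - P(v) = 3369042 - 1*14 = 3369042 - 14 = 3369028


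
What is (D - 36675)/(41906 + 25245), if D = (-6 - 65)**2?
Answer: -31634/67151 ≈ -0.47109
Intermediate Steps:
D = 5041 (D = (-71)**2 = 5041)
(D - 36675)/(41906 + 25245) = (5041 - 36675)/(41906 + 25245) = -31634/67151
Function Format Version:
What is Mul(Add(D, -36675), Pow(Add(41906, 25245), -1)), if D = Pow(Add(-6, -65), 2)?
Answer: Rational(-31634, 67151) ≈ -0.47109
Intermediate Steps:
D = 5041 (D = Pow(-71, 2) = 5041)
Mul(Add(D, -36675), Pow(Add(41906, 25245), -1)) = Mul(Add(5041, -36675), Pow(Add(41906, 25245), -1)) = Mul(-31634, Pow(67151, -1)) = Mul(-31634, Rational(1, 67151)) = Rational(-31634, 67151)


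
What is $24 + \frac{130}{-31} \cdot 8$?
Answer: $- \frac{296}{31} \approx -9.5484$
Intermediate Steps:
$24 + \frac{130}{-31} \cdot 8 = 24 + 130 \left(- \frac{1}{31}\right) 8 = 24 - \frac{1040}{31} = - \frac{296}{31}$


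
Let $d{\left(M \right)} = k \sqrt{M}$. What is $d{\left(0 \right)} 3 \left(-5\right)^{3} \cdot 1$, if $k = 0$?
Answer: $0$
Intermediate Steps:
$d{\left(M \right)} = 0$ ($d{\left(M \right)} = 0 \sqrt{M} = 0$)
$d{\left(0 \right)} 3 \left(-5\right)^{3} \cdot 1 = 0 \cdot 3 \left(-5\right)^{3} \cdot 1 = 0 \cdot 3 \left(-125\right) 1 = 0 \left(\left(-375\right) 1\right) = 0 \left(-375\right) = 0$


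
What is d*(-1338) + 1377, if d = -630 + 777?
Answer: -195309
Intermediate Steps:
d = 147
d*(-1338) + 1377 = 147*(-1338) + 1377 = -196686 + 1377 = -195309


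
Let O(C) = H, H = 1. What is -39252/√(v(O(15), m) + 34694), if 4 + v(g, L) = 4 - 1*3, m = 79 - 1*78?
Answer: -39252*√34691/34691 ≈ -210.74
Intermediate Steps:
m = 1 (m = 79 - 78 = 1)
O(C) = 1
v(g, L) = -3 (v(g, L) = -4 + (4 - 1*3) = -4 + (4 - 3) = -4 + 1 = -3)
-39252/√(v(O(15), m) + 34694) = -39252/√(-3 + 34694) = -39252*√34691/34691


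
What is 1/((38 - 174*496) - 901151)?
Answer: -1/987417 ≈ -1.0127e-6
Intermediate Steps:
1/((38 - 174*496) - 901151) = 1/((38 - 86304) - 901151) = 1/(-86266 - 901151) = 1/(-987417) = -1/987417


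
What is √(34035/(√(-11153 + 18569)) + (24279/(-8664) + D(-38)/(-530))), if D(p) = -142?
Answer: √(-10905907823690 + 118495174821500*√206)/2074420 ≈ 19.816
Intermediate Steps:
√(34035/(√(-11153 + 18569)) + (24279/(-8664) + D(-38)/(-530))) = √(34035/(√(-11153 + 18569)) + (24279/(-8664) - 142/(-530))) = √(34035/(√7416) + (24279*(-1/8664) - 142*(-1/530))) = √(34035/((6*√206)) + (-8093/2888 + 71/265)) = √(34035*(√206/1236) - 1939597/765320) = √(11345*√206/412 - 1939597/765320) = √(-1939597/765320 + 11345*√206/412)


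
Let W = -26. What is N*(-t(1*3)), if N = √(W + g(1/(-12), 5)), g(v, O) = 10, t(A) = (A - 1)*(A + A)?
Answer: -48*I ≈ -48.0*I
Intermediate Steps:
t(A) = 2*A*(-1 + A) (t(A) = (-1 + A)*(2*A) = 2*A*(-1 + A))
N = 4*I (N = √(-26 + 10) = √(-16) = 4*I ≈ 4.0*I)
N*(-t(1*3)) = (4*I)*(-2*1*3*(-1 + 1*3)) = (4*I)*(-2*3*(-1 + 3)) = (4*I)*(-2*3*2) = (4*I)*(-1*12) = (4*I)*(-12) = -48*I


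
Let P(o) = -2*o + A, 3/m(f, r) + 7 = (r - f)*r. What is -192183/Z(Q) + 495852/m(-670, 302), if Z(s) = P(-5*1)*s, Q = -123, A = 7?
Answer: 33816327811137/697 ≈ 4.8517e+10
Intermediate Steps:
m(f, r) = 3/(-7 + r*(r - f)) (m(f, r) = 3/(-7 + (r - f)*r) = 3/(-7 + r*(r - f)))
P(o) = 7 - 2*o (P(o) = -2*o + 7 = 7 - 2*o)
Z(s) = 17*s (Z(s) = (7 - (-10))*s = (7 - 2*(-5))*s = (7 + 10)*s = 17*s)
-192183/Z(Q) + 495852/m(-670, 302) = -192183/(17*(-123)) + 495852/((3/(-7 + 302² - 1*(-670)*302))) = -192183/(-2091) + 495852/((3/(-7 + 91204 + 202340))) = -192183*(-1/2091) + 495852/((3/293537)) = 64061/697 + 495852/((3*(1/293537))) = 64061/697 + 495852/(3/293537) = 64061/697 + 495852*(293537/3) = 64061/697 + 48516969508 = 33816327811137/697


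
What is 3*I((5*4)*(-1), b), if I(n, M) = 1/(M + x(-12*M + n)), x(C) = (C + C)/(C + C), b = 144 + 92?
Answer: 1/79 ≈ 0.012658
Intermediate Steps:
b = 236
x(C) = 1 (x(C) = (2*C)/((2*C)) = (2*C)*(1/(2*C)) = 1)
I(n, M) = 1/(1 + M) (I(n, M) = 1/(M + 1) = 1/(1 + M))
3*I((5*4)*(-1), b) = 3/(1 + 236) = 3/237 = 3*(1/237) = 1/79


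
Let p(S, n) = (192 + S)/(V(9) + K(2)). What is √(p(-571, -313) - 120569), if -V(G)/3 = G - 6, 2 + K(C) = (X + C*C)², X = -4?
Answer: 6*I*√405130/11 ≈ 347.18*I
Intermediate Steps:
K(C) = -2 + (-4 + C²)² (K(C) = -2 + (-4 + C*C)² = -2 + (-4 + C²)²)
V(G) = 18 - 3*G (V(G) = -3*(G - 6) = -3*(-6 + G) = 18 - 3*G)
p(S, n) = -192/11 - S/11 (p(S, n) = (192 + S)/((18 - 3*9) + (-2 + (-4 + 2²)²)) = (192 + S)/((18 - 27) + (-2 + (-4 + 4)²)) = (192 + S)/(-9 + (-2 + 0²)) = (192 + S)/(-9 + (-2 + 0)) = (192 + S)/(-9 - 2) = (192 + S)/(-11) = (192 + S)*(-1/11) = -192/11 - S/11)
√(p(-571, -313) - 120569) = √((-192/11 - 1/11*(-571)) - 120569) = √((-192/11 + 571/11) - 120569) = √(379/11 - 120569) = √(-1325880/11) = 6*I*√405130/11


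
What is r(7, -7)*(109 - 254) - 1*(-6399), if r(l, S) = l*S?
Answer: 13504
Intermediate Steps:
r(l, S) = S*l
r(7, -7)*(109 - 254) - 1*(-6399) = (-7*7)*(109 - 254) - 1*(-6399) = -49*(-145) + 6399 = 7105 + 6399 = 13504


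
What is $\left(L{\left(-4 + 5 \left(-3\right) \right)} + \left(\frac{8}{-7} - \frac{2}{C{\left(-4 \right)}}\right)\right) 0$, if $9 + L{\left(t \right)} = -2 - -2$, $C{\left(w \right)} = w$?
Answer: $0$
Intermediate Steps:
$L{\left(t \right)} = -9$ ($L{\left(t \right)} = -9 - 0 = -9 + \left(-2 + 2\right) = -9 + 0 = -9$)
$\left(L{\left(-4 + 5 \left(-3\right) \right)} + \left(\frac{8}{-7} - \frac{2}{C{\left(-4 \right)}}\right)\right) 0 = \left(-9 + \left(\frac{8}{-7} - \frac{2}{-4}\right)\right) 0 = \left(-9 + \left(8 \left(- \frac{1}{7}\right) - - \frac{1}{2}\right)\right) 0 = \left(-9 + \left(- \frac{8}{7} + \frac{1}{2}\right)\right) 0 = \left(-9 - \frac{9}{14}\right) 0 = \left(- \frac{135}{14}\right) 0 = 0$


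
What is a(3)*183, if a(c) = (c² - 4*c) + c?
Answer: 0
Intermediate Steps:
a(c) = c² - 3*c
a(3)*183 = (3*(-3 + 3))*183 = (3*0)*183 = 0*183 = 0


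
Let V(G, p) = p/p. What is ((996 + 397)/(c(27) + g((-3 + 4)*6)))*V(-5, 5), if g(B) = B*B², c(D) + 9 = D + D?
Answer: 1393/261 ≈ 5.3372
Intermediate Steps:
c(D) = -9 + 2*D (c(D) = -9 + (D + D) = -9 + 2*D)
g(B) = B³
V(G, p) = 1
((996 + 397)/(c(27) + g((-3 + 4)*6)))*V(-5, 5) = ((996 + 397)/((-9 + 2*27) + ((-3 + 4)*6)³))*1 = (1393/((-9 + 54) + (1*6)³))*1 = (1393/(45 + 6³))*1 = (1393/(45 + 216))*1 = (1393/261)*1 = 1393/261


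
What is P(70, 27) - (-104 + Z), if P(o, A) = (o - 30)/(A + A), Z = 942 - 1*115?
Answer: -19501/27 ≈ -722.26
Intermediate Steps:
Z = 827 (Z = 942 - 115 = 827)
P(o, A) = (-30 + o)/(2*A) (P(o, A) = (-30 + o)/((2*A)) = (-30 + o)*(1/(2*A)) = (-30 + o)/(2*A))
P(70, 27) - (-104 + Z) = (1/2)*(-30 + 70)/27 - (-104 + 827) = (1/2)*(1/27)*40 - 1*723 = 20/27 - 723 = -19501/27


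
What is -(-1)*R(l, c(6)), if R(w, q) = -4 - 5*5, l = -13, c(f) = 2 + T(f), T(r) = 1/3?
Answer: -29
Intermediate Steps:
T(r) = ⅓
c(f) = 7/3 (c(f) = 2 + ⅓ = 7/3)
R(w, q) = -29 (R(w, q) = -4 - 25 = -29)
-(-1)*R(l, c(6)) = -(-1)*(-29) = -1*29 = -29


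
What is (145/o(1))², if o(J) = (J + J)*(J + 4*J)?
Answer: 841/4 ≈ 210.25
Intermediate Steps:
o(J) = 10*J² (o(J) = (2*J)*(5*J) = 10*J²)
(145/o(1))² = (145/((10*1²)))² = (145/((10*1)))² = (145/10)² = (145*(⅒))² = (29/2)² = 841/4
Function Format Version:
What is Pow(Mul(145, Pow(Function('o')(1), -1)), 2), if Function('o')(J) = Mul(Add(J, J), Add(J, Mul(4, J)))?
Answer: Rational(841, 4) ≈ 210.25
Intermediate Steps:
Function('o')(J) = Mul(10, Pow(J, 2)) (Function('o')(J) = Mul(Mul(2, J), Mul(5, J)) = Mul(10, Pow(J, 2)))
Pow(Mul(145, Pow(Function('o')(1), -1)), 2) = Pow(Mul(145, Pow(Mul(10, Pow(1, 2)), -1)), 2) = Pow(Mul(145, Pow(Mul(10, 1), -1)), 2) = Pow(Mul(145, Pow(10, -1)), 2) = Pow(Mul(145, Rational(1, 10)), 2) = Pow(Rational(29, 2), 2) = Rational(841, 4)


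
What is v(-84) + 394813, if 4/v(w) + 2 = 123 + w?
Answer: 14608085/37 ≈ 3.9481e+5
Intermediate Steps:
v(w) = 4/(121 + w) (v(w) = 4/(-2 + (123 + w)) = 4/(121 + w))
v(-84) + 394813 = 4/(121 - 84) + 394813 = 4/37 + 394813 = 14608085/37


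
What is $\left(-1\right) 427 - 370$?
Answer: $-797$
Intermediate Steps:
$\left(-1\right) 427 - 370 = -427 - 370 = -797$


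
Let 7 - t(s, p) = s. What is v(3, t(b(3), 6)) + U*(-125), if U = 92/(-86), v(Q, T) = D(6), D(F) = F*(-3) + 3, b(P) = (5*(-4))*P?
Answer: 5105/43 ≈ 118.72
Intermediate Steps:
b(P) = -20*P
D(F) = 3 - 3*F (D(F) = -3*F + 3 = 3 - 3*F)
t(s, p) = 7 - s
v(Q, T) = -15 (v(Q, T) = 3 - 3*6 = 3 - 18 = -15)
U = -46/43 (U = 92*(-1/86) = -46/43 ≈ -1.0698)
v(3, t(b(3), 6)) + U*(-125) = -15 - 46/43*(-125) = -15 + 5750/43 = 5105/43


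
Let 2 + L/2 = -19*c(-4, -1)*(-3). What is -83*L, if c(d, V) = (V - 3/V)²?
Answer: -37516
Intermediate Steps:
L = 452 (L = -4 + 2*(-19*(-3 + (-1)²)²/(-1)²*(-3)) = -4 + 2*(-19*1*(-3 + 1)²*(-3)) = -4 + 2*(-19*1*(-2)²*(-3)) = -4 + 2*(-19*1*4*(-3)) = -4 + 2*(-76*(-3)) = -4 + 2*(-19*(-12)) = -4 + 2*228 = -4 + 456 = 452)
-83*L = -83*452 = -37516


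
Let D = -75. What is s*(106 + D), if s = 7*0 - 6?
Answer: -186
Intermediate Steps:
s = -6 (s = 0 - 6 = -6)
s*(106 + D) = -6*(106 - 75) = -6*31 = -186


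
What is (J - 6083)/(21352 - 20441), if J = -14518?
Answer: -20601/911 ≈ -22.614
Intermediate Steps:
(J - 6083)/(21352 - 20441) = (-14518 - 6083)/(21352 - 20441) = -20601/911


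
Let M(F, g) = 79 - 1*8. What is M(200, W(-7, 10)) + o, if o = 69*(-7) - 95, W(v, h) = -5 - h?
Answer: -507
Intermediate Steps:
M(F, g) = 71 (M(F, g) = 79 - 8 = 71)
o = -578 (o = -483 - 95 = -578)
M(200, W(-7, 10)) + o = 71 - 578 = -507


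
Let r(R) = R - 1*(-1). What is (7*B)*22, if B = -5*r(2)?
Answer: -2310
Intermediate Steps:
r(R) = 1 + R (r(R) = R + 1 = 1 + R)
B = -15 (B = -5*(1 + 2) = -5*3 = -15)
(7*B)*22 = (7*(-15))*22 = -105*22 = -2310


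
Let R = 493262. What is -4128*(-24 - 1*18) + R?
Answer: 666638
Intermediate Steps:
-4128*(-24 - 1*18) + R = -4128*(-24 - 1*18) + 493262 = -4128*(-24 - 18) + 493262 = -4128*(-42) + 493262 = 173376 + 493262 = 666638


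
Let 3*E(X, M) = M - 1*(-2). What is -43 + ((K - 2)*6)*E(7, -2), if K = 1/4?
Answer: -43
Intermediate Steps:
E(X, M) = ⅔ + M/3 (E(X, M) = (M - 1*(-2))/3 = (M + 2)/3 = (2 + M)/3 = ⅔ + M/3)
K = ¼ ≈ 0.25000
-43 + ((K - 2)*6)*E(7, -2) = -43 + ((¼ - 2)*6)*(⅔ + (⅓)*(-2)) = -43 + (-7/4*6)*(⅔ - ⅔) = -43 - 21/2*0 = -43 + 0 = -43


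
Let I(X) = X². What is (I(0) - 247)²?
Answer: 61009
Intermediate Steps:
(I(0) - 247)² = (0² - 247)² = (0 - 247)² = (-247)² = 61009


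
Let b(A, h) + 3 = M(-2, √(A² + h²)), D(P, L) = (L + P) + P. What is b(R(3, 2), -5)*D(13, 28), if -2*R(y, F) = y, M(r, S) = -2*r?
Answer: 54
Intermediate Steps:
R(y, F) = -y/2
D(P, L) = L + 2*P
b(A, h) = 1 (b(A, h) = -3 - 2*(-2) = -3 + 4 = 1)
b(R(3, 2), -5)*D(13, 28) = 1*(28 + 2*13) = 1*(28 + 26) = 1*54 = 54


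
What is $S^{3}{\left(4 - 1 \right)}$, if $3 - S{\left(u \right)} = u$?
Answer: $0$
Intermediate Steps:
$S{\left(u \right)} = 3 - u$
$S^{3}{\left(4 - 1 \right)} = \left(3 - \left(4 - 1\right)\right)^{3} = \left(3 - 3\right)^{3} = 0^{3} = 0$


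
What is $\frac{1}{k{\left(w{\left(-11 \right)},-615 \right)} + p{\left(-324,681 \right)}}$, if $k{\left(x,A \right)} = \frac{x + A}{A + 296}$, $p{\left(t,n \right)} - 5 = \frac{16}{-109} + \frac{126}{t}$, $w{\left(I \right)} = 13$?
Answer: $\frac{625878}{3975245} \approx 0.15744$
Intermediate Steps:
$p{\left(t,n \right)} = \frac{529}{109} + \frac{126}{t}$ ($p{\left(t,n \right)} = 5 + \left(\frac{16}{-109} + \frac{126}{t}\right) = 5 + \left(16 \left(- \frac{1}{109}\right) + \frac{126}{t}\right) = 5 - \left(\frac{16}{109} - \frac{126}{t}\right) = \frac{529}{109} + \frac{126}{t}$)
$k{\left(x,A \right)} = \frac{A + x}{296 + A}$
$\frac{1}{k{\left(w{\left(-11 \right)},-615 \right)} + p{\left(-324,681 \right)}} = \frac{1}{\frac{-615 + 13}{296 - 615} + \left(\frac{529}{109} + \frac{126}{-324}\right)} = \frac{1}{\frac{1}{-319} \left(-602\right) + \left(\frac{529}{109} + 126 \left(- \frac{1}{324}\right)\right)} = \frac{1}{\left(- \frac{1}{319}\right) \left(-602\right) + \left(\frac{529}{109} - \frac{7}{18}\right)} = \frac{1}{\frac{602}{319} + \frac{8759}{1962}} = \frac{1}{\frac{3975245}{625878}} = \frac{625878}{3975245}$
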